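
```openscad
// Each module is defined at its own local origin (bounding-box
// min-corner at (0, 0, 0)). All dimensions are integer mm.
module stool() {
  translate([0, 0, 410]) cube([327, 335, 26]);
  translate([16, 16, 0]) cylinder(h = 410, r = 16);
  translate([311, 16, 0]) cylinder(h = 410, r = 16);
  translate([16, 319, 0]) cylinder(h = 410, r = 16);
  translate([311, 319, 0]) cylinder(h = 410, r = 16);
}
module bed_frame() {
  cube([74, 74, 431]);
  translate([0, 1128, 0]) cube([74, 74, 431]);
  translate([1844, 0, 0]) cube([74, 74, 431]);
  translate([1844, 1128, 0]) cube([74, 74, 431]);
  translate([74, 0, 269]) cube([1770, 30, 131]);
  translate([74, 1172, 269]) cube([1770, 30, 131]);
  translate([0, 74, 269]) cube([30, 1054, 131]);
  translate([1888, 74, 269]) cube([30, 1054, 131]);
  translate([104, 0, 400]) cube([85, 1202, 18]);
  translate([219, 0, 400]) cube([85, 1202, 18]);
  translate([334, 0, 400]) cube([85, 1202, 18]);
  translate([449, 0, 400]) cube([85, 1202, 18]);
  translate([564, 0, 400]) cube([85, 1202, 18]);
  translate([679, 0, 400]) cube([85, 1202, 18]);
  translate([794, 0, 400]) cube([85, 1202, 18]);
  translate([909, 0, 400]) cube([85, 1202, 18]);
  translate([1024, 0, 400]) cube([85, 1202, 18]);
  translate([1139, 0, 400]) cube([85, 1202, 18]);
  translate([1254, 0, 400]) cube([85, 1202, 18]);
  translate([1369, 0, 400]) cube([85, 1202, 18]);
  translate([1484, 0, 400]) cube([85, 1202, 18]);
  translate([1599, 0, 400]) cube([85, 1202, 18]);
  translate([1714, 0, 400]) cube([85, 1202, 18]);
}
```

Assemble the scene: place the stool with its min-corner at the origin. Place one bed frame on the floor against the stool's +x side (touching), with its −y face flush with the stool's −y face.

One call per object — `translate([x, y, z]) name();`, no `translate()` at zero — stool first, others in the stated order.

stool();
translate([327, 0, 0]) bed_frame();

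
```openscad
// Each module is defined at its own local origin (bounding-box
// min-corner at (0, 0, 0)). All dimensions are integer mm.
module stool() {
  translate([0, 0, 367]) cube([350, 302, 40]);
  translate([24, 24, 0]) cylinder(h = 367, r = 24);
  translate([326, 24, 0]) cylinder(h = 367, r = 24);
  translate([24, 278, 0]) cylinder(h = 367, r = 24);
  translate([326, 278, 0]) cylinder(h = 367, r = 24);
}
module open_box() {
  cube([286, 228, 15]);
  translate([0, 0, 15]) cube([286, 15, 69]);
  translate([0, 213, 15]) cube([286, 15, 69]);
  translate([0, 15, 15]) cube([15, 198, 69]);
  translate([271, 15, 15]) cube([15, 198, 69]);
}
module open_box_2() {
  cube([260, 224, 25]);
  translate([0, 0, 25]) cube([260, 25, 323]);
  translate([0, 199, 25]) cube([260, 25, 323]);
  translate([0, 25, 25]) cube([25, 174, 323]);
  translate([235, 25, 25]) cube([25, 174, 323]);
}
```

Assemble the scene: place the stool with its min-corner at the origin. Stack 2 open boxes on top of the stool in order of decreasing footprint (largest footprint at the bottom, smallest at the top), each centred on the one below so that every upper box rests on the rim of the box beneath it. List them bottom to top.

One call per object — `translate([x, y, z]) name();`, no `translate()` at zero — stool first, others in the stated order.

stool();
translate([32, 37, 407]) open_box();
translate([45, 39, 491]) open_box_2();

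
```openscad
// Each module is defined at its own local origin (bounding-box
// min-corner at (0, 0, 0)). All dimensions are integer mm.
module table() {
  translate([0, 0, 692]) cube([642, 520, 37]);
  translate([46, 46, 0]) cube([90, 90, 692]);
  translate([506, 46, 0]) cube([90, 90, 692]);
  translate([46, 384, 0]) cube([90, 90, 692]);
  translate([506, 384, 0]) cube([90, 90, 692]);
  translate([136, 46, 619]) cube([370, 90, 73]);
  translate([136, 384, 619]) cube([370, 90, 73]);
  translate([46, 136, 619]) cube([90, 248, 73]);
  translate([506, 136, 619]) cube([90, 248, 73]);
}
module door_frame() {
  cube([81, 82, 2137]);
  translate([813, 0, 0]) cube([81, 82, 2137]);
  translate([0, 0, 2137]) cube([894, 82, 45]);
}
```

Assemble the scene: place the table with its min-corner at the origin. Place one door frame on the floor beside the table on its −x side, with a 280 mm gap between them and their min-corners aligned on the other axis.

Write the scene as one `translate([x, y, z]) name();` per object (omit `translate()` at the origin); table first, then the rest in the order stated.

table();
translate([-1174, 0, 0]) door_frame();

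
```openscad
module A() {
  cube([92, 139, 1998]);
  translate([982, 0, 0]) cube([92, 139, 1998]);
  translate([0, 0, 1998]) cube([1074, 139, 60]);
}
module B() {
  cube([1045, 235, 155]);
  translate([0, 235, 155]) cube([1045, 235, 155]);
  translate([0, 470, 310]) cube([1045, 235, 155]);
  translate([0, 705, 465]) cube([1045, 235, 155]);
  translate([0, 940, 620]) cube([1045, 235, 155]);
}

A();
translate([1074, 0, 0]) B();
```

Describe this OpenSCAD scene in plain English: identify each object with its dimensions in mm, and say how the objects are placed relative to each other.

A is a rectangular door frame: two vertical jambs of 92×139 mm section, 1998 mm tall, with a clear opening 890 mm wide between their inner faces. A header 60 mm tall and 139 mm deep lies on top of the jambs and spans the full outside width.

B is a run of 5 identical solid stair steps. Each tread is 1045×235 mm and each step block is 155 mm high. Step 1 rests on the floor; step k is offset from step 1 by (k−1)×235 mm in y and (k−1)×155 mm in z.

The staircase is against the door frame's +x side, with their −y faces flush.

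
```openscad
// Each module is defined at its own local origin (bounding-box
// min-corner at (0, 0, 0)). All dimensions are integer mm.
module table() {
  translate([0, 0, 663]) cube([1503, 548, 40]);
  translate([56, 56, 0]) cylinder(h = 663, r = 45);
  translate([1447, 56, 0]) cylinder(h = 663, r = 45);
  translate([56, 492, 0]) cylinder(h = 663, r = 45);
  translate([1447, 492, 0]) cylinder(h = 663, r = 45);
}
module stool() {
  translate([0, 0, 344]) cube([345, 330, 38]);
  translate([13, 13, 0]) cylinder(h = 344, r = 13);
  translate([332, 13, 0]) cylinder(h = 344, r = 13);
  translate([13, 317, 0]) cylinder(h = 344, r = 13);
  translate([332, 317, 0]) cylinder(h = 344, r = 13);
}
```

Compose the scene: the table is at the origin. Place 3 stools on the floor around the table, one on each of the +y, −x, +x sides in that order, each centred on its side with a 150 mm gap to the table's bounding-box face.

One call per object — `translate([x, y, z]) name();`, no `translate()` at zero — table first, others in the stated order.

table();
translate([579, 698, 0]) stool();
translate([-495, 109, 0]) stool();
translate([1653, 109, 0]) stool();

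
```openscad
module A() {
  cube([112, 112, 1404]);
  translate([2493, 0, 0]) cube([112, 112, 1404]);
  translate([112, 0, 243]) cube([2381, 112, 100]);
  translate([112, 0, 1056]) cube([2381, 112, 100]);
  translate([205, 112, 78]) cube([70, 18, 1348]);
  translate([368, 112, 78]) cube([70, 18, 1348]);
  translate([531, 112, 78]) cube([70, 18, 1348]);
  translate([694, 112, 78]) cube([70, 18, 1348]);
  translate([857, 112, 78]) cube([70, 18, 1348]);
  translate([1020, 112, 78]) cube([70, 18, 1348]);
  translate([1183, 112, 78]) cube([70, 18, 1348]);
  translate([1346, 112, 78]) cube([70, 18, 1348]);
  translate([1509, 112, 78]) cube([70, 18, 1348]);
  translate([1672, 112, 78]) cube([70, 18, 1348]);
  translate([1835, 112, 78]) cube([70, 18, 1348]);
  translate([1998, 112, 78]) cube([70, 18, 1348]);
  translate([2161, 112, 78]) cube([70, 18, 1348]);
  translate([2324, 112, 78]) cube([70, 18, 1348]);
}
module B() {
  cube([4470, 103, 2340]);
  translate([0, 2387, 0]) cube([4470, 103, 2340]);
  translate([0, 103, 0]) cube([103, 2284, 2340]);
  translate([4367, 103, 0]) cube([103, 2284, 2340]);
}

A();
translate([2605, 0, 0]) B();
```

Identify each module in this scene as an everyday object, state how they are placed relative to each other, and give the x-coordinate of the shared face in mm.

The fence section's +x face and the house frame's −x face are both at x = 2605 mm.

A is a fence section. B is a house frame. The house frame is against the fence section's +x side, with their −y faces flush. The x-coordinate of the shared face is 2605 mm.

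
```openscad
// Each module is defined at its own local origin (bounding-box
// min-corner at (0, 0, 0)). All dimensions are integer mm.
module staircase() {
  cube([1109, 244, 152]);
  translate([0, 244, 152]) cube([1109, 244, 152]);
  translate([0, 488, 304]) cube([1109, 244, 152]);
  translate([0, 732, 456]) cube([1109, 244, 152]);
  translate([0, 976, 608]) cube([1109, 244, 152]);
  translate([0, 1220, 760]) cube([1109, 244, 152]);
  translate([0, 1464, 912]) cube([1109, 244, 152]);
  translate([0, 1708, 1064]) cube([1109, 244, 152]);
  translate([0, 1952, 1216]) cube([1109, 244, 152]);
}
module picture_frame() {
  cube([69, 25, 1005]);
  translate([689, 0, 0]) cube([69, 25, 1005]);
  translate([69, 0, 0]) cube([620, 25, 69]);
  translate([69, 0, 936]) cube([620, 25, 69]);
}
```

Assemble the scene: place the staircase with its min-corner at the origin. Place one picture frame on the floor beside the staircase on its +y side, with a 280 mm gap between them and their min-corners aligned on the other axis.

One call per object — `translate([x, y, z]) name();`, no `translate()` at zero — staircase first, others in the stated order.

staircase();
translate([0, 2476, 0]) picture_frame();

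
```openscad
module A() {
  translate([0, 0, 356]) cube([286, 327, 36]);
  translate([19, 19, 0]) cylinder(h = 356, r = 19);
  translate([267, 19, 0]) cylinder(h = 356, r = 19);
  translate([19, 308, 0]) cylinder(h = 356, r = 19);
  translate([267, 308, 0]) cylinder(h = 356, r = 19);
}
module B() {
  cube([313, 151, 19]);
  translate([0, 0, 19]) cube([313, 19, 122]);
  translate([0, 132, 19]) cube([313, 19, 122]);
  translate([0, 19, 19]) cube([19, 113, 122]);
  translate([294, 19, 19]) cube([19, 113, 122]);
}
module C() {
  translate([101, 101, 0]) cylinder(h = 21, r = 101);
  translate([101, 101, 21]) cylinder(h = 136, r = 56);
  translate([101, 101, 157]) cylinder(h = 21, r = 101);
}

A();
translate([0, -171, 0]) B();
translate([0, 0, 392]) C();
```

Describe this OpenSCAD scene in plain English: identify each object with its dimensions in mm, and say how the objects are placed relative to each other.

A is a four-legged stool. The seat is a 286×327×36 mm slab whose top surface is at z = 392 mm; four round legs, each 38 mm in diameter, run from the floor (z = 0) to the underside of the seat, each leg's axis is inset half a diameter from the nearest pair of seat edges (so the leg's bounding box is flush with the corner).

B is an open storage box with external size 313×151×141 mm and wall thickness 19 mm (the base is also 19 mm thick). The base covers the whole footprint; the four walls stand on the base, with the y-facing walls full-width and the x-facing walls fitting between their inner faces.

C is a spool: two coaxial disc flanges of radius 101 mm and thickness 21 mm, joined by a core cylinder of radius 56 mm and height 136 mm. The lower flange rests on z = 0 and the three cylinders share a vertical axis.

The open box is on the floor beside the stool on its −y side. The spool is on top of the stool.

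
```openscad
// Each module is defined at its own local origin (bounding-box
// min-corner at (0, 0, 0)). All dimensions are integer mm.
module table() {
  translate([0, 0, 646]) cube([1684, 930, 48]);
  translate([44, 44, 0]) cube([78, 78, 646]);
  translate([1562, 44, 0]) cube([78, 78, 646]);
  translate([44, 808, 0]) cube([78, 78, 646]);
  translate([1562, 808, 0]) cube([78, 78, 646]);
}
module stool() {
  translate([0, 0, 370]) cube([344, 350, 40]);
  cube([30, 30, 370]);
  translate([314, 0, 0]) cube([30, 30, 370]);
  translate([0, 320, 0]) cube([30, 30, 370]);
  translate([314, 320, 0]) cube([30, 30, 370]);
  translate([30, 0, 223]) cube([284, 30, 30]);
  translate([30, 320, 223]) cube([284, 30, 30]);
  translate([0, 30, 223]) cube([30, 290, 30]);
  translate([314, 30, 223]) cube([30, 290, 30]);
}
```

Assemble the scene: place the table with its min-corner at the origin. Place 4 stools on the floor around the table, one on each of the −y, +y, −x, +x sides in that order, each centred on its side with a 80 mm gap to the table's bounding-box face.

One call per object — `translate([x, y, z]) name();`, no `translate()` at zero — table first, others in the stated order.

table();
translate([670, -430, 0]) stool();
translate([670, 1010, 0]) stool();
translate([-424, 290, 0]) stool();
translate([1764, 290, 0]) stool();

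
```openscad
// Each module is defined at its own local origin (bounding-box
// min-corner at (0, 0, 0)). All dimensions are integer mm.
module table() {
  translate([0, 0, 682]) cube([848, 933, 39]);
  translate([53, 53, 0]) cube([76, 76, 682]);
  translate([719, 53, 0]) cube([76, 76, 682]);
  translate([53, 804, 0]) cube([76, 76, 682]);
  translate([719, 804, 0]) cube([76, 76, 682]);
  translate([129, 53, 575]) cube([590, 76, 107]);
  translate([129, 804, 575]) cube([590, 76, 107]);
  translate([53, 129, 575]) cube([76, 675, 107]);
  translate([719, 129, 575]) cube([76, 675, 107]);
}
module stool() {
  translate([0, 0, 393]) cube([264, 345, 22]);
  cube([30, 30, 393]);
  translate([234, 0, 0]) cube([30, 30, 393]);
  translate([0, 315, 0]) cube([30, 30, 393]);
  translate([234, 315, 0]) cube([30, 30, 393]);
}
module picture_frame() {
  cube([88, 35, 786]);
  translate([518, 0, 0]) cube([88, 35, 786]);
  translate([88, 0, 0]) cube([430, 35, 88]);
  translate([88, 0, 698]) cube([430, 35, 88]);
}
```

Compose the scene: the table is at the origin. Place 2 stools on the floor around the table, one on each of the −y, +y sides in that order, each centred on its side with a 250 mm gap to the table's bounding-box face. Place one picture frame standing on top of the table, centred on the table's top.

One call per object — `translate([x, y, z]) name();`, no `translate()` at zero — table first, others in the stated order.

table();
translate([292, -595, 0]) stool();
translate([292, 1183, 0]) stool();
translate([121, 449, 721]) picture_frame();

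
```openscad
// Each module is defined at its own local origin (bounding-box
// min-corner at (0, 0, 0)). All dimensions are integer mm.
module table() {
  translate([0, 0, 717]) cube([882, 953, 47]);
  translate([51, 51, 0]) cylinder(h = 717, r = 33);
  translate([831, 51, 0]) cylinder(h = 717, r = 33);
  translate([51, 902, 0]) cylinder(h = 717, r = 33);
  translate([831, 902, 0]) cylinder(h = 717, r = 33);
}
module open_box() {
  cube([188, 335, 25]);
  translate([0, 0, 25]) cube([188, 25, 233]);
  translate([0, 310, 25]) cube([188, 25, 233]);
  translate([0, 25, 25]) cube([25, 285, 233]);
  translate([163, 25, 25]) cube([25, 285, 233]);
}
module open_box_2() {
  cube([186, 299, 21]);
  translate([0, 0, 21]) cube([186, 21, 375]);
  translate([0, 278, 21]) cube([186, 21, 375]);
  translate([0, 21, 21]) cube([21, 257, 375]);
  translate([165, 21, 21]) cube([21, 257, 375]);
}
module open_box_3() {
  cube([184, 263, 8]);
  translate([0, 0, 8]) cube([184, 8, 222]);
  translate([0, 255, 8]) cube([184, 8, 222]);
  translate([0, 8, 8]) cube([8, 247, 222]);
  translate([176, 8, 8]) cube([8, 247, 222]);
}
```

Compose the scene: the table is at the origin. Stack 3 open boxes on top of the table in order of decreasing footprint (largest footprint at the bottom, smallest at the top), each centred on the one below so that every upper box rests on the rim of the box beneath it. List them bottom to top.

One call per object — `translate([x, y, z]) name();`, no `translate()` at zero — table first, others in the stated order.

table();
translate([347, 309, 764]) open_box();
translate([348, 327, 1022]) open_box_2();
translate([349, 345, 1418]) open_box_3();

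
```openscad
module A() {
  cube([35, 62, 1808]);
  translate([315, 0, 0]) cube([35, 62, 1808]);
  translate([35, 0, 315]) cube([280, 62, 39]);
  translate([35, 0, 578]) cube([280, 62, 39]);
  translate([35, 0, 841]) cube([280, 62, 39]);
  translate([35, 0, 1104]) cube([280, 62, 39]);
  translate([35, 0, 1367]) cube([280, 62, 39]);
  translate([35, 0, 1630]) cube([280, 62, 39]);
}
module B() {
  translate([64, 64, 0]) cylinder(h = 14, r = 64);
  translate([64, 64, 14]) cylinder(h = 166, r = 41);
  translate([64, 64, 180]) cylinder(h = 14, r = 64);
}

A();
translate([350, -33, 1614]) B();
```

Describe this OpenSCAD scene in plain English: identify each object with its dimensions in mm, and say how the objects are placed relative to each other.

A is a wooden ladder with two side rails of 35×62 mm section and 1808 mm height, set 350 mm apart overall. Between them run 6 rectangular rungs (62 mm deep, 39 mm thick), front faces flush with the rails' −y face. The bottom of the first rung is 315 mm above the floor and each subsequent rung is 263 mm higher than the one below.

B is a spool: two coaxial disc flanges of radius 64 mm and thickness 14 mm, joined by a core cylinder of radius 41 mm and height 166 mm. The lower flange rests on z = 0 and the three cylinders share a vertical axis.

The spool is beside the ladder with their tops flush at z = 1808.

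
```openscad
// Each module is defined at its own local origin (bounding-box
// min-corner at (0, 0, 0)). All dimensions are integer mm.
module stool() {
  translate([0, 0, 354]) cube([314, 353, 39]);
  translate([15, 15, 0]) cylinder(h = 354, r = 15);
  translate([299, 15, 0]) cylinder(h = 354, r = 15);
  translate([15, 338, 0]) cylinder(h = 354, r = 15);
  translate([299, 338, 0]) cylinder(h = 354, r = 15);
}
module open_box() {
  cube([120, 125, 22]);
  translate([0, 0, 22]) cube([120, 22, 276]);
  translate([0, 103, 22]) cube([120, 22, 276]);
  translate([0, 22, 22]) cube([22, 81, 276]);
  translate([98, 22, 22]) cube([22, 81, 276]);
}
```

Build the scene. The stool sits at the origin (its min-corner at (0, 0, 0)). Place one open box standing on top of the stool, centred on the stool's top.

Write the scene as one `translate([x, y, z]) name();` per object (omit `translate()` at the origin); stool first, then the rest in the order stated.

stool();
translate([97, 114, 393]) open_box();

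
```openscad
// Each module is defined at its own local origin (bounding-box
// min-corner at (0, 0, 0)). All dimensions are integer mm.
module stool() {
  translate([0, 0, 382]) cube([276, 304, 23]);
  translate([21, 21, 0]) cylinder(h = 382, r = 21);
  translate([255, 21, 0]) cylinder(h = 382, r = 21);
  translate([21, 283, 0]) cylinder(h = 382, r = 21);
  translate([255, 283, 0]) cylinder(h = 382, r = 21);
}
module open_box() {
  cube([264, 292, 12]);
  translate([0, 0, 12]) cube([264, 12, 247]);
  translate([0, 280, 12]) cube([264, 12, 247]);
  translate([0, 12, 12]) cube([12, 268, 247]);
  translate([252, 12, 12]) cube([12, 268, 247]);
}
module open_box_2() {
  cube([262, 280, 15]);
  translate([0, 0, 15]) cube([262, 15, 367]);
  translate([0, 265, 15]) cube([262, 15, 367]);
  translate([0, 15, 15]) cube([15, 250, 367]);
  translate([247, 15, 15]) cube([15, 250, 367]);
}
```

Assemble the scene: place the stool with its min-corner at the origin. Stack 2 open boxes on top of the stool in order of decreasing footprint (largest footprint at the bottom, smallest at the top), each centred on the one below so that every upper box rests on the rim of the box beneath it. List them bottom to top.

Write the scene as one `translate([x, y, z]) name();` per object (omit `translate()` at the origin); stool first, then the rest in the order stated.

stool();
translate([6, 6, 405]) open_box();
translate([7, 12, 664]) open_box_2();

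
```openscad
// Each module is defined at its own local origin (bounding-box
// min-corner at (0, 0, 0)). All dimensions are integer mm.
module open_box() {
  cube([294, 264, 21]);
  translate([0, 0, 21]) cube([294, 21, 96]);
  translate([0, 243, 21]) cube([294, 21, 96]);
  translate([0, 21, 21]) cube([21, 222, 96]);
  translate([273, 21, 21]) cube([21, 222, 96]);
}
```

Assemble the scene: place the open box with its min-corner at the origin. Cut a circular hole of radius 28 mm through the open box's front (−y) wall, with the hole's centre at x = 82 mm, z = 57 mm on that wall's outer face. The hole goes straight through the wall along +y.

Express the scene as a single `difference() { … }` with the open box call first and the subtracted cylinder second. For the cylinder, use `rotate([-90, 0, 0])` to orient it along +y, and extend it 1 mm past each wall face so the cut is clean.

difference() {
  open_box();
  translate([82, -1, 57]) rotate([-90, 0, 0]) cylinder(h = 23, r = 28);
}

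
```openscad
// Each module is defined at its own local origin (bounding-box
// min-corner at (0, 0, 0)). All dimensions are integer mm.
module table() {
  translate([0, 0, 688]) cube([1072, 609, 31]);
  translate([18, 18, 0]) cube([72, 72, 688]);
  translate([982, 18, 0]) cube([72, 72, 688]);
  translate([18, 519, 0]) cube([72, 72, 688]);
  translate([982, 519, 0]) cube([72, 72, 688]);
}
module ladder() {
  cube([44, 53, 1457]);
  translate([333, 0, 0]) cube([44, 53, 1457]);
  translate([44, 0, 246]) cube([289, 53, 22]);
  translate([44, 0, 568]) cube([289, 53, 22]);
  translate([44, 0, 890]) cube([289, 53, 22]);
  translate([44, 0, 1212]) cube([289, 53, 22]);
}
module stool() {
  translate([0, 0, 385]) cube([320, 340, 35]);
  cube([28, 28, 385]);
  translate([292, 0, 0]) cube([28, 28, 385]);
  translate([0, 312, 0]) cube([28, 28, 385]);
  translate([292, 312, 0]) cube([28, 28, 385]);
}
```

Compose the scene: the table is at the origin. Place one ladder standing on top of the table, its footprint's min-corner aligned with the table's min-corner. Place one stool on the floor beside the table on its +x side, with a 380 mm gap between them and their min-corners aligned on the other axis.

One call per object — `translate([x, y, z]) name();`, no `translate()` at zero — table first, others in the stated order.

table();
translate([0, 0, 719]) ladder();
translate([1452, 0, 0]) stool();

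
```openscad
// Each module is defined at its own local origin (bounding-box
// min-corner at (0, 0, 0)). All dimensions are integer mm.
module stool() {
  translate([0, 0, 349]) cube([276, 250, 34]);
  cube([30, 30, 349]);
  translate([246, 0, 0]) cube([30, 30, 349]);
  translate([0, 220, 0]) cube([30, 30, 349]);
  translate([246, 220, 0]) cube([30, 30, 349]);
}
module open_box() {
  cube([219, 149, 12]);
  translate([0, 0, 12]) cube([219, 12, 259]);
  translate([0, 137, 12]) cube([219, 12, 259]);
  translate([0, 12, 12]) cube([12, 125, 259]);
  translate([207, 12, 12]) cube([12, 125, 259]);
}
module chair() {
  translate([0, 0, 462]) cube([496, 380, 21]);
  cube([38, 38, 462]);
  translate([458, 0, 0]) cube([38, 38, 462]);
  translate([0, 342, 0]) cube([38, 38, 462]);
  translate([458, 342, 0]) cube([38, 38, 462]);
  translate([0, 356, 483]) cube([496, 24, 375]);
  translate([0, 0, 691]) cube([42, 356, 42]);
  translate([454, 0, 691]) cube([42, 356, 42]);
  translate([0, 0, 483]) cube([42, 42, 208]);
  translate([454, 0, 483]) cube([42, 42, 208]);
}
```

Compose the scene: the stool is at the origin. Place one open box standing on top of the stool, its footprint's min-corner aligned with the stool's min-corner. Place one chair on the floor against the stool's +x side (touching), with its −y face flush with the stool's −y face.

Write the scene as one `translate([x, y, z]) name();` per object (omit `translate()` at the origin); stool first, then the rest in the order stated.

stool();
translate([0, 0, 383]) open_box();
translate([276, 0, 0]) chair();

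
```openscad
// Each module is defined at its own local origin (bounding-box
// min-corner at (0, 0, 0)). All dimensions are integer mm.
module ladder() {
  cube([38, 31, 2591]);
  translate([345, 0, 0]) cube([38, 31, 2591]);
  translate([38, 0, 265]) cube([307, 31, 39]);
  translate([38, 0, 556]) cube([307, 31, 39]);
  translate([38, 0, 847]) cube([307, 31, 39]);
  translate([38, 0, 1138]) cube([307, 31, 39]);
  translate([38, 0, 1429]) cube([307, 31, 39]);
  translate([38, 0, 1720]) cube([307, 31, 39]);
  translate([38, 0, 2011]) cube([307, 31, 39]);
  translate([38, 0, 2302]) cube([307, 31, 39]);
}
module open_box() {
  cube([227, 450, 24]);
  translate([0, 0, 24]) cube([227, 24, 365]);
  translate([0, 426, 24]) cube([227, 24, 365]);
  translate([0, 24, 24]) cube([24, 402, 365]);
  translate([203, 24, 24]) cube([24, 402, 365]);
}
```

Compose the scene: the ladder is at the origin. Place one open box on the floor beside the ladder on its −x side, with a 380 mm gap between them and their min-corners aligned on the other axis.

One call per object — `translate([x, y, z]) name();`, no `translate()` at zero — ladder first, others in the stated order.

ladder();
translate([-607, 0, 0]) open_box();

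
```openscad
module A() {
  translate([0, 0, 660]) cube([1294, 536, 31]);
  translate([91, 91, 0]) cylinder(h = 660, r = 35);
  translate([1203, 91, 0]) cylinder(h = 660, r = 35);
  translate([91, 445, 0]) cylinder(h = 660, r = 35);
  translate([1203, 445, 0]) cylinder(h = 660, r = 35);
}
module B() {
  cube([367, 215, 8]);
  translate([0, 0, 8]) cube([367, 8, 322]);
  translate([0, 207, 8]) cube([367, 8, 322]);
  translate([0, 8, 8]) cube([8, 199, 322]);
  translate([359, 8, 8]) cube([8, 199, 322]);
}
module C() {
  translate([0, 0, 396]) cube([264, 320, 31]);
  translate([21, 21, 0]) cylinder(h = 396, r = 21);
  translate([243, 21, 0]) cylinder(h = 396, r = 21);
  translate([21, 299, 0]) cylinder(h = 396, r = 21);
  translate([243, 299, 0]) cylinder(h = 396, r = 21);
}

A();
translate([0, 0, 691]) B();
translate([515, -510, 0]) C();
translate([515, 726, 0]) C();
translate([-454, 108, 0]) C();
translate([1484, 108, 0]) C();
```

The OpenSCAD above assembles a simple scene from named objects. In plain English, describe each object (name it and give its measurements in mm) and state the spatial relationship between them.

A is a table: top 1294 mm (x) × 536 mm (y), 31 mm thick, upper face at z = 691 mm, on four round legs of 70 mm diameter, each leg's bounding box inset 56 mm from the nearest pair of top edges, running from z = 0 to the bottom of the top.

B is an open storage box with external size 367×215×330 mm and wall thickness 8 mm (the base is also 8 mm thick). The base covers the whole footprint; the four walls stand on the base, with the y-facing walls full-width and the x-facing walls fitting between their inner faces.

C is a four-legged stool. The seat is 264×320 mm, 31 mm thick, top at z = 427 mm. It stands on four round legs, each 42 mm in diameter, from z = 0 to the seat underside, each leg's axis is inset half a diameter from the nearest pair of seat edges (so the leg's bounding box is flush with the corner).

The open box is on top of the table. Four stools sit around the table at the −y, +y, −x, +x sides.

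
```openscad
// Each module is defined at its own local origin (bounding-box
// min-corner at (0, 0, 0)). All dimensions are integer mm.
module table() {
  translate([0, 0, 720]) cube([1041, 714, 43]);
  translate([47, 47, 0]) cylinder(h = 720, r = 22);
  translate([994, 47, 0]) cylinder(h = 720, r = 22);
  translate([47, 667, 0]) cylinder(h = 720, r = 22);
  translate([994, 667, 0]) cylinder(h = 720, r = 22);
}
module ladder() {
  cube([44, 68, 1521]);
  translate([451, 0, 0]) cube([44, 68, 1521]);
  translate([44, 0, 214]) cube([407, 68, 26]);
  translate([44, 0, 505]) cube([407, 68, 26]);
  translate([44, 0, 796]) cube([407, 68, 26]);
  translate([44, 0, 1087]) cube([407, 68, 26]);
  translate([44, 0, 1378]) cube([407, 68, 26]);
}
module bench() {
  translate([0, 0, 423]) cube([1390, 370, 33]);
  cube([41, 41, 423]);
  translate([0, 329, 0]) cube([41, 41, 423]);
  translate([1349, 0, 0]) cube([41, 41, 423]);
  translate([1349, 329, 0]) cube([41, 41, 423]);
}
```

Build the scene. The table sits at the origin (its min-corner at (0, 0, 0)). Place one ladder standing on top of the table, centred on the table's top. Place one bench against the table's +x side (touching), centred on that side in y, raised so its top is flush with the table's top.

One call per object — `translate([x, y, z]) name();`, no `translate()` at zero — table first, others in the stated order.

table();
translate([273, 323, 763]) ladder();
translate([1041, 172, 307]) bench();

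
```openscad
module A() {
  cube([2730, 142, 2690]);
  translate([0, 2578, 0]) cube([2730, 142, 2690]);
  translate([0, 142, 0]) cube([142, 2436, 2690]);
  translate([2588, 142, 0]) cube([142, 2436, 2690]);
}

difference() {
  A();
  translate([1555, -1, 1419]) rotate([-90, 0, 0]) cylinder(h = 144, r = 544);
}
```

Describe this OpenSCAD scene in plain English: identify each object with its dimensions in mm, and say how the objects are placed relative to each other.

A is a box-shaped house frame (walls only): outside footprint 2730×2720 mm, wall height 2690 mm, wall thickness 142 mm. The two y-facing walls run the full x-width; the two x-facing walls fit between the inner faces of the y-facing walls.

The house frame has a circular hole of radius 544 mm through its front wall, centred at (x = 1555, z = 1419).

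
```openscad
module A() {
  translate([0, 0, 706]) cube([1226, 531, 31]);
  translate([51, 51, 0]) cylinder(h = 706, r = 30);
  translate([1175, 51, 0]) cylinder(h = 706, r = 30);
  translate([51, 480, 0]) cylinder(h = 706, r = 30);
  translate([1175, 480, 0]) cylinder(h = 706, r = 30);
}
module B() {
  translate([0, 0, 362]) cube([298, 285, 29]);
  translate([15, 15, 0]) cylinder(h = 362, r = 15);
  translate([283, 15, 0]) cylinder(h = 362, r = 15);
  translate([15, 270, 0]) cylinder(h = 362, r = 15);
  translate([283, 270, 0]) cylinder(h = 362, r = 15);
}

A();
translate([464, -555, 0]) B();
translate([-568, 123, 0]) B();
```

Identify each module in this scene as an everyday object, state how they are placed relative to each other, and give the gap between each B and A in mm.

Each stool's nearest face is 270 mm from the table's bounding box.

A is a table. B is a stool. Two stools sit around the table at the −y, −x sides. The gap between each stool and the table is 270 mm.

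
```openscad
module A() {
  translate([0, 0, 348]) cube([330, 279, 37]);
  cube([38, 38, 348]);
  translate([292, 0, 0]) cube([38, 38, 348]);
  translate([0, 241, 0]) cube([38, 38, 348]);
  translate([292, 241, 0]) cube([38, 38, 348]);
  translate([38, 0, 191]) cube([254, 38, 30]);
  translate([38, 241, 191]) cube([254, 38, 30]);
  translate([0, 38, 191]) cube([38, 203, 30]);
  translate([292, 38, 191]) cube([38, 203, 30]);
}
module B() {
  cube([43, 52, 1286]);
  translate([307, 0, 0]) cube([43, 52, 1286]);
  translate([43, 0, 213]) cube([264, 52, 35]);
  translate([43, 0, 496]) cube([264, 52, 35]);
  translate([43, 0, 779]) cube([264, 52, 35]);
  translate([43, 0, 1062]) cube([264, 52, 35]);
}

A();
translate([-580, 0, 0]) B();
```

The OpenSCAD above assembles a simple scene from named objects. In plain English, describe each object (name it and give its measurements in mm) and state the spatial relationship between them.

A is a four-legged stool. The seat is a 330×279×37 mm slab whose top surface is at z = 385 mm; four square legs, each 38×38 mm in cross-section, run from the floor (z = 0) to the underside of the seat, each flush with a corner of the seat. Four stretchers, 38 mm wide and 30 mm tall, connect adjacent legs with their undersides at z = 191 mm, each running between the inner faces of the legs it joins and aligned with the legs' outer faces on the other axis.

B is a straight ladder. Two 43×52 mm vertical rails, 1286 mm tall, stand 350 mm apart (outside-to-outside) with their front faces coplanar on the −y side. 4 rungs, each 52 mm deep and 35 mm tall, span between the inner faces of the rails, front faces flush with the rails. The lowest rung's underside is at z = 213 mm and rungs are spaced 283 mm apart (underside to underside).

The ladder is on the floor beside the stool on its −x side.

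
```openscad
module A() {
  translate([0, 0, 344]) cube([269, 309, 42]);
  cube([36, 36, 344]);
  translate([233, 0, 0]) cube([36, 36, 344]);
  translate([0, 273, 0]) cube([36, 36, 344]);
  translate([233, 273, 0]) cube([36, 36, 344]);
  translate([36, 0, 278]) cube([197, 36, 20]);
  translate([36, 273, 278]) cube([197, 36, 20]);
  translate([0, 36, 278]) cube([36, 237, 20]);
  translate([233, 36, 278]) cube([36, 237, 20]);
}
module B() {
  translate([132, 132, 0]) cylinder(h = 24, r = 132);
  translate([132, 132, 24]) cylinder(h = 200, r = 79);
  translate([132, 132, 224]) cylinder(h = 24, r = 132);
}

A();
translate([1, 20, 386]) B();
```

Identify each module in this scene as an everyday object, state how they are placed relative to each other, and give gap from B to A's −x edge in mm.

The spool's min-x is at 1; the stool's min-x is 0; gap = 1 mm.

A is a stool. B is a spool. The spool is on top of the stool. The gap from the spool to the stool's −x edge is 1 mm.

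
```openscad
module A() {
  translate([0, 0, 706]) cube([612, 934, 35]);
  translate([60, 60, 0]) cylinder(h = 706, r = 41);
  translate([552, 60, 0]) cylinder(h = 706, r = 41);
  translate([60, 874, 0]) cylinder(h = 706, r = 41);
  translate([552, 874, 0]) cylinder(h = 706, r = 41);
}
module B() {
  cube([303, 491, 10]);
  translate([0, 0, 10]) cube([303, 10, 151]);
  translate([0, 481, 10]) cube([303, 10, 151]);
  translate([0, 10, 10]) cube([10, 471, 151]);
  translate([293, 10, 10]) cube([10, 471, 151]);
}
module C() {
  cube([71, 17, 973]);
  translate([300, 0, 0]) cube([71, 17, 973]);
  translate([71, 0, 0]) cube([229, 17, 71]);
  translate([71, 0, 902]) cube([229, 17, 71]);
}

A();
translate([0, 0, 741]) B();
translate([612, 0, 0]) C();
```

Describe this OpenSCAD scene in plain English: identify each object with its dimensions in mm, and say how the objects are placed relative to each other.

A is a table with a 612×934 mm rectangular top, 35 mm thick, top surface at z = 741 mm, supported by four round legs of 82 mm diameter, each leg's bounding box inset 19 mm from the nearest pair of top edges, running from the floor.

B is an open-topped rectangular box: outside dimensions 303×491×161 mm, with a uniform wall and base thickness of 10 mm. The base is a full 303×491 slab on the floor; four walls sit on top of the base. The front and back walls (the −y and +y sides) span the full width; the two side walls fit between them.

C is a rectangular picture frame lying in the x–z plane (depth along y). The opening is 229 mm wide (x) by 831 mm tall (z), surrounded by a border 71 mm wide on all four sides. The frame is 17 mm deep and is made of two full-height vertical stiles with two horizontal rails fitted between them.

The open box is on top of the table. The picture frame is against the table's +x side, with their −y faces flush.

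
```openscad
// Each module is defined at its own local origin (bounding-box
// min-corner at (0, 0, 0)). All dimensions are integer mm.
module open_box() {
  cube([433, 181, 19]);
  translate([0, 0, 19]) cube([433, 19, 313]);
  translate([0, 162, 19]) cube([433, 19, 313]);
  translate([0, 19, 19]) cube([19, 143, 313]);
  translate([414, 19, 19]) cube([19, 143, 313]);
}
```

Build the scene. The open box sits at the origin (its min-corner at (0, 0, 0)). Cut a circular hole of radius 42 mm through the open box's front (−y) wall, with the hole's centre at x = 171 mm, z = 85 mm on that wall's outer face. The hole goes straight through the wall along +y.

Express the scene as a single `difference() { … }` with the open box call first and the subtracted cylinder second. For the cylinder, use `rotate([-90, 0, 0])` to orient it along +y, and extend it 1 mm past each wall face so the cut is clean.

difference() {
  open_box();
  translate([171, -1, 85]) rotate([-90, 0, 0]) cylinder(h = 21, r = 42);
}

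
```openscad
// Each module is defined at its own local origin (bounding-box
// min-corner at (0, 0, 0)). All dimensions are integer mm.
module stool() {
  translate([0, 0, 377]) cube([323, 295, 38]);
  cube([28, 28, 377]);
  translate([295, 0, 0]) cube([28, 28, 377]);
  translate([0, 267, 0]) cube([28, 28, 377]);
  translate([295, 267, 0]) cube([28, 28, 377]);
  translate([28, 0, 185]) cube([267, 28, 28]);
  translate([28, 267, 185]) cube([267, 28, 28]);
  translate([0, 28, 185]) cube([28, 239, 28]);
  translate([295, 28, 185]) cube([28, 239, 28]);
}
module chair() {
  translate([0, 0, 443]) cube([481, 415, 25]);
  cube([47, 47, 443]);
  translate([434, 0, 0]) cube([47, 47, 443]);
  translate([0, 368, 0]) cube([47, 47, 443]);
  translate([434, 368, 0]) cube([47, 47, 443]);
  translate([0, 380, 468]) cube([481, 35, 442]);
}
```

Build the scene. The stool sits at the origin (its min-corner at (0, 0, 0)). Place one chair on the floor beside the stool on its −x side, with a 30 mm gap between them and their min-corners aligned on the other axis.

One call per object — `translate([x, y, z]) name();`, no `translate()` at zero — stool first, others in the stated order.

stool();
translate([-511, 0, 0]) chair();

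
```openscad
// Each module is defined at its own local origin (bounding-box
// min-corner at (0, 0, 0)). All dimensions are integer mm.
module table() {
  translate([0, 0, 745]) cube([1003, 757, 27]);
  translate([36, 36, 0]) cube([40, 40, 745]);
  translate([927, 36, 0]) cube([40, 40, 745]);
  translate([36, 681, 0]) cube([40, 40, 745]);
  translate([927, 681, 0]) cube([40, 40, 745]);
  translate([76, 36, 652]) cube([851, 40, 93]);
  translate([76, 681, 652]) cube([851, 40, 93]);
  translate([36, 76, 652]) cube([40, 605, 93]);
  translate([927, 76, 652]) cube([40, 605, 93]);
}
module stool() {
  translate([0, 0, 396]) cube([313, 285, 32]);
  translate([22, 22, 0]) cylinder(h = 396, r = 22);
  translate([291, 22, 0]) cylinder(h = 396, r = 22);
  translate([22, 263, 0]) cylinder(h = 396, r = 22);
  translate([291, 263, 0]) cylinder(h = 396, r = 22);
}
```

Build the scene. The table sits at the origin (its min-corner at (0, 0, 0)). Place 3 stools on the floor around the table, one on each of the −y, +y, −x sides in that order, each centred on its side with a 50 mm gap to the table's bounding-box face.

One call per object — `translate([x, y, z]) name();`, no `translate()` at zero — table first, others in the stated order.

table();
translate([345, -335, 0]) stool();
translate([345, 807, 0]) stool();
translate([-363, 236, 0]) stool();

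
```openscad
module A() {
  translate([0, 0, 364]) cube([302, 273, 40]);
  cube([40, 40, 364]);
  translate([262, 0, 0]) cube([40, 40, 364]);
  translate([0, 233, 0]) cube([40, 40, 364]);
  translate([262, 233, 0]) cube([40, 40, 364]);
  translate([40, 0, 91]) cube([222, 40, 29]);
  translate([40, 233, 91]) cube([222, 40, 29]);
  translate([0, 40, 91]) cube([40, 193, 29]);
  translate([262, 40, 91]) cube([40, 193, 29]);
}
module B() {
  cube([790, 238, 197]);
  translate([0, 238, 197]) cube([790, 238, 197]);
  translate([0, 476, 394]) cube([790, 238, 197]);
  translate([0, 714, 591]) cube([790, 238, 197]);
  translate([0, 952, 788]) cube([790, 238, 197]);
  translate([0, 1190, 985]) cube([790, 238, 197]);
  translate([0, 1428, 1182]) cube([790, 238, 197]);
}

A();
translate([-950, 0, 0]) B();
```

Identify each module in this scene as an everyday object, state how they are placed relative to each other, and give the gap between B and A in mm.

The staircase's nearest face is 160 mm from the stool's −x face.

A is a stool. B is a staircase. The staircase is on the floor beside the stool on its −x side. The gap between the staircase and the stool is 160 mm.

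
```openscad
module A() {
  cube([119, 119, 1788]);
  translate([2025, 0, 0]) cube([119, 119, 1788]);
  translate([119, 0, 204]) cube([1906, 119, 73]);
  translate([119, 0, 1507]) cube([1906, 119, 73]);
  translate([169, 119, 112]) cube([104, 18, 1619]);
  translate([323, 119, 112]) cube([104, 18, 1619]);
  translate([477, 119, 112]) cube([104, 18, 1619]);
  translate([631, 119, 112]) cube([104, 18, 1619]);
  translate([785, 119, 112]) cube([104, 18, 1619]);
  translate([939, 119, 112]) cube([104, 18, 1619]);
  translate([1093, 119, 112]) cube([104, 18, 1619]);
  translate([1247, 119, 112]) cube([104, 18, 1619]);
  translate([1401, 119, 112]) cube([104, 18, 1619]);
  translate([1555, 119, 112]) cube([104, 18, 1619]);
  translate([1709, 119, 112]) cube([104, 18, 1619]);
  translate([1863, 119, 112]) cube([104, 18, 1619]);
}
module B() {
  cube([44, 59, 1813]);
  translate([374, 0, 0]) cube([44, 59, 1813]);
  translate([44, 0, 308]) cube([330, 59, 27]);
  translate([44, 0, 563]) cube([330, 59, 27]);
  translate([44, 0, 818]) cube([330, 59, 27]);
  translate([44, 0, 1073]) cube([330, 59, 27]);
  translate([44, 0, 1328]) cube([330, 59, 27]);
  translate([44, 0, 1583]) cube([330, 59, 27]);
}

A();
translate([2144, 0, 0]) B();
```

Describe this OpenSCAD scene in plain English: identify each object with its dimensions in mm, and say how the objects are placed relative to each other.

A is a fence section. Two 119×119 mm posts, 1788 mm tall, stand on the floor with a clear span of 1906 mm between their inner faces. Two horizontal rails of 119×73 mm section span the gap between the posts with their undersides at z = 204 mm and z = 1507 mm, flush with the posts' −y face. 12 pickets, each 104 mm wide, 18 mm thick and 1619 mm tall, are fixed to the +y face of the rails with their bottoms at z = 112 mm, evenly spaced across the span with equal gaps (rounded down to the nearest mm) at the −x end and between each pair — any rounding remainder accumulates at the +x end.

B is a wooden ladder with two side rails of 44×59 mm section and 1813 mm height, set 418 mm apart overall. Between them run 6 rectangular rungs (59 mm deep, 27 mm thick), front faces flush with the rails' −y face. The bottom of the first rung is 308 mm above the floor and each subsequent rung is 255 mm higher than the one below.

The ladder is against the fence section's +x side, with their −y faces flush.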